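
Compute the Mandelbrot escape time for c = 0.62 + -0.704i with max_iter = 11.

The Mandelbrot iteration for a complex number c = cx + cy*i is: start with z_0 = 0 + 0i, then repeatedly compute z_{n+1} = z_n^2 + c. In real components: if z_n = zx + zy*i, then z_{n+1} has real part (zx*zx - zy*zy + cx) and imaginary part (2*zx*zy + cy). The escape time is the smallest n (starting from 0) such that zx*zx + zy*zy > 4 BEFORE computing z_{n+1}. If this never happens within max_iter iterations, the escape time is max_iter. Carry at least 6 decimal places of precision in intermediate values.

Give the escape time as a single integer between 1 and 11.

z_0 = 0 + 0i, c = 0.6200 + -0.7040i
Iter 1: z = 0.6200 + -0.7040i, |z|^2 = 0.8800
Iter 2: z = 0.5088 + -1.5770i, |z|^2 = 2.7457
Iter 3: z = -1.6079 + -2.3087i, |z|^2 = 7.9154
Escaped at iteration 3

Answer: 3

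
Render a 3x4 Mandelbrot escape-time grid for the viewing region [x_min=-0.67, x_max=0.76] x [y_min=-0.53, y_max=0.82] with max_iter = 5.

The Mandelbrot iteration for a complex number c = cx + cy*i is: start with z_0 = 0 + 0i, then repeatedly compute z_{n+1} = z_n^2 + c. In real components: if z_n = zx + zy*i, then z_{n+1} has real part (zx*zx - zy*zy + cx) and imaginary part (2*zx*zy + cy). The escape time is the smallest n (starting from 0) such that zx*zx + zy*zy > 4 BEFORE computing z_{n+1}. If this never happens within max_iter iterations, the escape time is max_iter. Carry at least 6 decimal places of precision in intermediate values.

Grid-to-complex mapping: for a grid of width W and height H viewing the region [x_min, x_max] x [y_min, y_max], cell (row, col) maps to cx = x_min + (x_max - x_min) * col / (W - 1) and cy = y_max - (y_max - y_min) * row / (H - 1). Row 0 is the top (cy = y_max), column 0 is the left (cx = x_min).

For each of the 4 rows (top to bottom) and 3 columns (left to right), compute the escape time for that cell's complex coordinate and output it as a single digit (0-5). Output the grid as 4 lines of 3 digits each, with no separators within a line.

Answer: 452
553
553
553

Derivation:
(row=0, col=0): c = -0.6700 + 0.8200i → escape time 4
(row=0, col=1): c = 0.0450 + 0.8200i → escape time 5
(row=0, col=2): c = 0.7600 + 0.8200i → escape time 2
(row=1, col=0): c = -0.6700 + 0.3700i → escape time 5
(row=1, col=1): c = 0.0450 + 0.3700i → escape time 5
(row=1, col=2): c = 0.7600 + 0.3700i → escape time 3
(row=2, col=0): c = -0.6700 + -0.0800i → escape time 5
(row=2, col=1): c = 0.0450 + -0.0800i → escape time 5
(row=2, col=2): c = 0.7600 + -0.0800i → escape time 3
(row=3, col=0): c = -0.6700 + -0.5300i → escape time 5
(row=3, col=1): c = 0.0450 + -0.5300i → escape time 5
(row=3, col=2): c = 0.7600 + -0.5300i → escape time 3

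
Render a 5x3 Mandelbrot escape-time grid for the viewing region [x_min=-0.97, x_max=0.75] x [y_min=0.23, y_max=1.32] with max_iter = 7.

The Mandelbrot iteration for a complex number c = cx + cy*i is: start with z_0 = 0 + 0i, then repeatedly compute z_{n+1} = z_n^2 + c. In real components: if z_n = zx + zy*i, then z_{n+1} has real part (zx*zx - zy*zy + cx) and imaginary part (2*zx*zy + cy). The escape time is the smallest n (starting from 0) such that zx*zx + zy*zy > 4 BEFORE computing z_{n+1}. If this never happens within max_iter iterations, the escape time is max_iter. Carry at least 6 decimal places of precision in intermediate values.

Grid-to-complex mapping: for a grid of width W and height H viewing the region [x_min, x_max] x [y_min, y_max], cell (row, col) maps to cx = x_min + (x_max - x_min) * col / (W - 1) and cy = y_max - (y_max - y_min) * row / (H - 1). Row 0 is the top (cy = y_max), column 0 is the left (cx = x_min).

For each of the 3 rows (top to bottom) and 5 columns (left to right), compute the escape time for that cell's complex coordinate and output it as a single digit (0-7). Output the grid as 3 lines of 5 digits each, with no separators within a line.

(row=0, col=0): c = -0.9700 + 1.3200i → escape time 2
(row=0, col=1): c = -0.5400 + 1.3200i → escape time 3
(row=0, col=2): c = -0.1100 + 1.3200i → escape time 2
(row=0, col=3): c = 0.3200 + 1.3200i → escape time 2
(row=0, col=4): c = 0.7500 + 1.3200i → escape time 2
(row=1, col=0): c = -0.9700 + 0.7750i → escape time 3
(row=1, col=1): c = -0.5400 + 0.7750i → escape time 5
(row=1, col=2): c = -0.1100 + 0.7750i → escape time 7
(row=1, col=3): c = 0.3200 + 0.7750i → escape time 5
(row=1, col=4): c = 0.7500 + 0.7750i → escape time 2
(row=2, col=0): c = -0.9700 + 0.2300i → escape time 7
(row=2, col=1): c = -0.5400 + 0.2300i → escape time 7
(row=2, col=2): c = -0.1100 + 0.2300i → escape time 7
(row=2, col=3): c = 0.3200 + 0.2300i → escape time 7
(row=2, col=4): c = 0.7500 + 0.2300i → escape time 3

Answer: 23222
35752
77773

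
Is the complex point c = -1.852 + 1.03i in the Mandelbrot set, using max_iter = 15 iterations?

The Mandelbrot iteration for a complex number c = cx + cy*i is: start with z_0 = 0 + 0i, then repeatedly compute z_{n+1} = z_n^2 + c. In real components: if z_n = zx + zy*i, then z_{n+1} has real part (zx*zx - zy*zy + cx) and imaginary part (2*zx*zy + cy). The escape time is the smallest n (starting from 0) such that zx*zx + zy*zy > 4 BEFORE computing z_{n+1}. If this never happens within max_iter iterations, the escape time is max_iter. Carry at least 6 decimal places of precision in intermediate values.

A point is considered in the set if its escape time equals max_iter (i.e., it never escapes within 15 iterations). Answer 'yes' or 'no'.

Answer: no

Derivation:
z_0 = 0 + 0i, c = -1.8520 + 1.0300i
Iter 1: z = -1.8520 + 1.0300i, |z|^2 = 4.4908
Escaped at iteration 1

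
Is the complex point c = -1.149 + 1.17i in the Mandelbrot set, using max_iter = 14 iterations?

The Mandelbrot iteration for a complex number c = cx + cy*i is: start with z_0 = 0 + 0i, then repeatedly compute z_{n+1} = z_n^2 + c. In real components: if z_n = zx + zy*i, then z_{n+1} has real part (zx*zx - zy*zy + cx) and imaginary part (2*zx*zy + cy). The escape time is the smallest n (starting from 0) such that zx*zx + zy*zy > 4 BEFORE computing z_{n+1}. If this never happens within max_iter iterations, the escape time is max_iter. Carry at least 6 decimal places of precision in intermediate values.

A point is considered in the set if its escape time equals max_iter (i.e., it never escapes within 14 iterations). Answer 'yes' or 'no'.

Answer: no

Derivation:
z_0 = 0 + 0i, c = -1.1490 + 1.1700i
Iter 1: z = -1.1490 + 1.1700i, |z|^2 = 2.6891
Iter 2: z = -1.1977 + -1.5187i, |z|^2 = 3.7408
Iter 3: z = -2.0208 + 4.8078i, |z|^2 = 27.1987
Escaped at iteration 3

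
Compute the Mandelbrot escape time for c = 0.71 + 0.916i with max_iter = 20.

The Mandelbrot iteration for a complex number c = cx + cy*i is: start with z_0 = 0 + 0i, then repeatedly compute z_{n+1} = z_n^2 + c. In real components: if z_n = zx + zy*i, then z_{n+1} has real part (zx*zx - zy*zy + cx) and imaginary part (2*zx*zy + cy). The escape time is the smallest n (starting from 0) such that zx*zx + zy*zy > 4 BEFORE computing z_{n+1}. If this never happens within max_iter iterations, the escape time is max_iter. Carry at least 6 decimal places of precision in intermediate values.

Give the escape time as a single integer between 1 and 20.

Answer: 2

Derivation:
z_0 = 0 + 0i, c = 0.7100 + 0.9160i
Iter 1: z = 0.7100 + 0.9160i, |z|^2 = 1.3432
Iter 2: z = 0.3750 + 2.2167i, |z|^2 = 5.0545
Escaped at iteration 2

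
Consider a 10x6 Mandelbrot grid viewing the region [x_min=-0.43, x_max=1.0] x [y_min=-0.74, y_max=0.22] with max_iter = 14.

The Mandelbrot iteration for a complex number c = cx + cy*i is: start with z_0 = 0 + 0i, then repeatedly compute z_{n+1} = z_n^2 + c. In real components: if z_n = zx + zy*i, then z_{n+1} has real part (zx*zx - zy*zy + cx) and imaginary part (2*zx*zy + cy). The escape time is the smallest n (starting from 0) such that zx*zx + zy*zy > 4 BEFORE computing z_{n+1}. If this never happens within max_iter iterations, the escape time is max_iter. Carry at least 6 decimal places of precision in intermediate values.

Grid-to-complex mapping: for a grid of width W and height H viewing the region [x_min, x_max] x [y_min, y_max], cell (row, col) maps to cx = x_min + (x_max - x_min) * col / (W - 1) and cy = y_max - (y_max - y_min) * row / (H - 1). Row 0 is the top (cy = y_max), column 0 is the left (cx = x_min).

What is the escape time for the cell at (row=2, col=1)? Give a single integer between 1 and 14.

z_0 = 0 + 0i, c = -0.2711 + -0.1640i
Iter 1: z = -0.2711 + -0.1640i, |z|^2 = 0.1004
Iter 2: z = -0.2245 + -0.0751i, |z|^2 = 0.0560
Iter 3: z = -0.2263 + -0.1303i, |z|^2 = 0.0682
Iter 4: z = -0.2369 + -0.1050i, |z|^2 = 0.0671
Iter 5: z = -0.2260 + -0.1143i, |z|^2 = 0.0641
Iter 6: z = -0.2331 + -0.1123i, |z|^2 = 0.0669
Iter 7: z = -0.2294 + -0.1116i, |z|^2 = 0.0651
Iter 8: z = -0.2309 + -0.1128i, |z|^2 = 0.0661
Iter 9: z = -0.2305 + -0.1119i, |z|^2 = 0.0657
Iter 10: z = -0.2305 + -0.1124i, |z|^2 = 0.0658
Iter 11: z = -0.2306 + -0.1122i, |z|^2 = 0.0658
Iter 12: z = -0.2305 + -0.1123i, |z|^2 = 0.0657
Iter 13: z = -0.2306 + -0.1122i, |z|^2 = 0.0658

Answer: 14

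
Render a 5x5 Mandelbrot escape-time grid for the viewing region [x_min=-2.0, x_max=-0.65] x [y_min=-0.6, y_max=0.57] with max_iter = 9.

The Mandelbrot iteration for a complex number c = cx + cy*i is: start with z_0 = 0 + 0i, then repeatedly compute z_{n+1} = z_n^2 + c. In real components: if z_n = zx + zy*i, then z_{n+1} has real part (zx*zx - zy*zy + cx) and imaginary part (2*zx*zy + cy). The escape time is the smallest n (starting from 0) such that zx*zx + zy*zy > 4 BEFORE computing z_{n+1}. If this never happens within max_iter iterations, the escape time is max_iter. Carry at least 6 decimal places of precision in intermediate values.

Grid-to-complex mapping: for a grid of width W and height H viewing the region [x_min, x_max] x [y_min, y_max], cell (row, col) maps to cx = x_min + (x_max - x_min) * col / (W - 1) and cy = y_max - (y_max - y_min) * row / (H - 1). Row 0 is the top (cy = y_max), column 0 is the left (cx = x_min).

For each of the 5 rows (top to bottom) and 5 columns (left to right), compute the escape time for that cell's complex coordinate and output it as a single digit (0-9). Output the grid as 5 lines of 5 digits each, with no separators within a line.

(row=0, col=0): c = -2.0000 + 0.5700i → escape time 1
(row=0, col=1): c = -1.6625 + 0.5700i → escape time 3
(row=0, col=2): c = -1.3250 + 0.5700i → escape time 3
(row=0, col=3): c = -0.9875 + 0.5700i → escape time 5
(row=0, col=4): c = -0.6500 + 0.5700i → escape time 8
(row=1, col=0): c = -2.0000 + 0.2775i → escape time 1
(row=1, col=1): c = -1.6625 + 0.2775i → escape time 4
(row=1, col=2): c = -1.3250 + 0.2775i → escape time 7
(row=1, col=3): c = -0.9875 + 0.2775i → escape time 9
(row=1, col=4): c = -0.6500 + 0.2775i → escape time 9
(row=2, col=0): c = -2.0000 + -0.0150i → escape time 1
(row=2, col=1): c = -1.6625 + -0.0150i → escape time 9
(row=2, col=2): c = -1.3250 + -0.0150i → escape time 9
(row=2, col=3): c = -0.9875 + -0.0150i → escape time 9
(row=2, col=4): c = -0.6500 + -0.0150i → escape time 9
(row=3, col=0): c = -2.0000 + -0.3075i → escape time 1
(row=3, col=1): c = -1.6625 + -0.3075i → escape time 4
(row=3, col=2): c = -1.3250 + -0.3075i → escape time 6
(row=3, col=3): c = -0.9875 + -0.3075i → escape time 9
(row=3, col=4): c = -0.6500 + -0.3075i → escape time 9
(row=4, col=0): c = -2.0000 + -0.6000i → escape time 1
(row=4, col=1): c = -1.6625 + -0.6000i → escape time 3
(row=4, col=2): c = -1.3250 + -0.6000i → escape time 3
(row=4, col=3): c = -0.9875 + -0.6000i → escape time 5
(row=4, col=4): c = -0.6500 + -0.6000i → escape time 7

Answer: 13358
14799
19999
14699
13357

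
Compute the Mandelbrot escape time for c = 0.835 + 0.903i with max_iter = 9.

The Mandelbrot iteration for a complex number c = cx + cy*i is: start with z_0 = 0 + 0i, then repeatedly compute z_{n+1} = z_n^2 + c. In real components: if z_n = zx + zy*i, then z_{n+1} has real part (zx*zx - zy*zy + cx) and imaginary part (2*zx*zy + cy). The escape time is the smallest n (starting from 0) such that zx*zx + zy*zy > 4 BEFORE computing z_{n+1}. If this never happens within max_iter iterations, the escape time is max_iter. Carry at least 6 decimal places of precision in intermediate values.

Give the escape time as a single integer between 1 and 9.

Answer: 2

Derivation:
z_0 = 0 + 0i, c = 0.8350 + 0.9030i
Iter 1: z = 0.8350 + 0.9030i, |z|^2 = 1.5126
Iter 2: z = 0.7168 + 2.4110i, |z|^2 = 6.3268
Escaped at iteration 2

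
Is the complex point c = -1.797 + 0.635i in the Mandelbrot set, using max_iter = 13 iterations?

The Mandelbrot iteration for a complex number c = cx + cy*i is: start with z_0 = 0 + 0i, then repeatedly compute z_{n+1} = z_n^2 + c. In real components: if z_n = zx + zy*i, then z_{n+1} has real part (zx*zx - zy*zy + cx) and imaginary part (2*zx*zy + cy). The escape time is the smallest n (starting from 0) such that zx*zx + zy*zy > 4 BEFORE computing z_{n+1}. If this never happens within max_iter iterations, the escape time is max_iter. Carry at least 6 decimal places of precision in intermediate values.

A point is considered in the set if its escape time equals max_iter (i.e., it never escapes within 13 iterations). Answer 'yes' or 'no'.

Answer: no

Derivation:
z_0 = 0 + 0i, c = -1.7970 + 0.6350i
Iter 1: z = -1.7970 + 0.6350i, |z|^2 = 3.6324
Iter 2: z = 1.0290 + -1.6472i, |z|^2 = 3.7720
Iter 3: z = -3.4514 + -2.7549i, |z|^2 = 19.5016
Escaped at iteration 3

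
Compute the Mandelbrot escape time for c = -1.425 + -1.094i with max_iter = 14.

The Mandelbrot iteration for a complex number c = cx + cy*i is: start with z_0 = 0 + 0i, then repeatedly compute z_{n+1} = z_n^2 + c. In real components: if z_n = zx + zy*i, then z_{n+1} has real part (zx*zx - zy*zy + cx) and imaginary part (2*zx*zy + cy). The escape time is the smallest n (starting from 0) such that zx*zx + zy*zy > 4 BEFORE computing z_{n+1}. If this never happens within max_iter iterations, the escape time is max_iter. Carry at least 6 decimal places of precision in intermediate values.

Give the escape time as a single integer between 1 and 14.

Answer: 2

Derivation:
z_0 = 0 + 0i, c = -1.4250 + -1.0940i
Iter 1: z = -1.4250 + -1.0940i, |z|^2 = 3.2275
Iter 2: z = -0.5912 + 2.0239i, |z|^2 = 4.4457
Escaped at iteration 2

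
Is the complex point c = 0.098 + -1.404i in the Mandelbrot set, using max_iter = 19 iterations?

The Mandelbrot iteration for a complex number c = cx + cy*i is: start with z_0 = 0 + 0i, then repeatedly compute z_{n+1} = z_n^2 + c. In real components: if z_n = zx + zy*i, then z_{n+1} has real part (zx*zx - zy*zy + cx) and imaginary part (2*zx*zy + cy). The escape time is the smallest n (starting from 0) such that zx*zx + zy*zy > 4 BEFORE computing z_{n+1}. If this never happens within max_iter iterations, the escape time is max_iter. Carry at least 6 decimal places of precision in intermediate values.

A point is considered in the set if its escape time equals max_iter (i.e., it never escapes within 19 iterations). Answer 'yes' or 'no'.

z_0 = 0 + 0i, c = 0.0980 + -1.4040i
Iter 1: z = 0.0980 + -1.4040i, |z|^2 = 1.9808
Iter 2: z = -1.8636 + -1.6792i, |z|^2 = 6.2927
Escaped at iteration 2

Answer: no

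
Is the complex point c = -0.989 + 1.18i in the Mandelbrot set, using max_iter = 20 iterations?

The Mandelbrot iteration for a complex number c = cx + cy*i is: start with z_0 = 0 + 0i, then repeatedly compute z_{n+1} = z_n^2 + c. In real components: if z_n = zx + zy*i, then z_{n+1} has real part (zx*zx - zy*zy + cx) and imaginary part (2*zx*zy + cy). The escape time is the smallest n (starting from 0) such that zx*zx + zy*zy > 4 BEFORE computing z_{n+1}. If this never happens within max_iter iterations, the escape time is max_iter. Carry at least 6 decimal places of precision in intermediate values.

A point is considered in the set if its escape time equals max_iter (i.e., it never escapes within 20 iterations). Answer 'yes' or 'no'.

z_0 = 0 + 0i, c = -0.9890 + 1.1800i
Iter 1: z = -0.9890 + 1.1800i, |z|^2 = 2.3705
Iter 2: z = -1.4033 + -1.1540i, |z|^2 = 3.3010
Iter 3: z = -0.3516 + 4.4189i, |z|^2 = 19.6501
Escaped at iteration 3

Answer: no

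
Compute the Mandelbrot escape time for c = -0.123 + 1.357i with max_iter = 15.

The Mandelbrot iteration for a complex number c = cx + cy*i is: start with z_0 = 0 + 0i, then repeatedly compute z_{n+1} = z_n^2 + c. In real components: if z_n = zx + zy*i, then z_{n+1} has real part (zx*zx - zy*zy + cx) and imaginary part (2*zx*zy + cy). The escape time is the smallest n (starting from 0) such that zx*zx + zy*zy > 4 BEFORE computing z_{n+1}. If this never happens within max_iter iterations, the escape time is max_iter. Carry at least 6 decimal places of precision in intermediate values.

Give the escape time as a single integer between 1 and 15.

Answer: 2

Derivation:
z_0 = 0 + 0i, c = -0.1230 + 1.3570i
Iter 1: z = -0.1230 + 1.3570i, |z|^2 = 1.8566
Iter 2: z = -1.9493 + 1.0232i, |z|^2 = 4.8467
Escaped at iteration 2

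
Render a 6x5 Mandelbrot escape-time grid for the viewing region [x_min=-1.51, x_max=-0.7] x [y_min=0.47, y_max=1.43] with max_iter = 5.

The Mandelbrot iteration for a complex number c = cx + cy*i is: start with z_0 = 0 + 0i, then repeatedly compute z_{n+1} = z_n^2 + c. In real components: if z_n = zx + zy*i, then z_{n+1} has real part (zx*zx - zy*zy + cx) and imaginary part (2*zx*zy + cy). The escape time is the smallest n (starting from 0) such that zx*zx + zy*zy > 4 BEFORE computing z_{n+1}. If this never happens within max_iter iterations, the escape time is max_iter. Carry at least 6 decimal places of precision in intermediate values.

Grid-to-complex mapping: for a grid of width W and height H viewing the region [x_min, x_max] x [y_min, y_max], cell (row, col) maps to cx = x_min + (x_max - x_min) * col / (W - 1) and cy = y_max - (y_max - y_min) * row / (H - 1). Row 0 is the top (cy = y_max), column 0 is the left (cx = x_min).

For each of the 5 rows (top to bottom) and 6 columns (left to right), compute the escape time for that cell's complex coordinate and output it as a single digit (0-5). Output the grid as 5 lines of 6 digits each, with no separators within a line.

(row=0, col=0): c = -1.5100 + 1.4300i → escape time 1
(row=0, col=1): c = -1.3480 + 1.4300i → escape time 2
(row=0, col=2): c = -1.1860 + 1.4300i → escape time 2
(row=0, col=3): c = -1.0240 + 1.4300i → escape time 2
(row=0, col=4): c = -0.8620 + 1.4300i → escape time 2
(row=0, col=5): c = -0.7000 + 1.4300i → escape time 2
(row=1, col=0): c = -1.5100 + 1.1900i → escape time 2
(row=1, col=1): c = -1.3480 + 1.1900i → escape time 2
(row=1, col=2): c = -1.1860 + 1.1900i → escape time 2
(row=1, col=3): c = -1.0240 + 1.1900i → escape time 3
(row=1, col=4): c = -0.8620 + 1.1900i → escape time 3
(row=1, col=5): c = -0.7000 + 1.1900i → escape time 3
(row=2, col=0): c = -1.5100 + 0.9500i → escape time 3
(row=2, col=1): c = -1.3480 + 0.9500i → escape time 3
(row=2, col=2): c = -1.1860 + 0.9500i → escape time 3
(row=2, col=3): c = -1.0240 + 0.9500i → escape time 3
(row=2, col=4): c = -0.8620 + 0.9500i → escape time 3
(row=2, col=5): c = -0.7000 + 0.9500i → escape time 4
(row=3, col=0): c = -1.5100 + 0.7100i → escape time 3
(row=3, col=1): c = -1.3480 + 0.7100i → escape time 3
(row=3, col=2): c = -1.1860 + 0.7100i → escape time 3
(row=3, col=3): c = -1.0240 + 0.7100i → escape time 4
(row=3, col=4): c = -0.8620 + 0.7100i → escape time 4
(row=3, col=5): c = -0.7000 + 0.7100i → escape time 5
(row=4, col=0): c = -1.5100 + 0.4700i → escape time 3
(row=4, col=1): c = -1.3480 + 0.4700i → escape time 4
(row=4, col=2): c = -1.1860 + 0.4700i → escape time 5
(row=4, col=3): c = -1.0240 + 0.4700i → escape time 5
(row=4, col=4): c = -0.8620 + 0.4700i → escape time 5
(row=4, col=5): c = -0.7000 + 0.4700i → escape time 5

Answer: 122222
222333
333334
333445
345555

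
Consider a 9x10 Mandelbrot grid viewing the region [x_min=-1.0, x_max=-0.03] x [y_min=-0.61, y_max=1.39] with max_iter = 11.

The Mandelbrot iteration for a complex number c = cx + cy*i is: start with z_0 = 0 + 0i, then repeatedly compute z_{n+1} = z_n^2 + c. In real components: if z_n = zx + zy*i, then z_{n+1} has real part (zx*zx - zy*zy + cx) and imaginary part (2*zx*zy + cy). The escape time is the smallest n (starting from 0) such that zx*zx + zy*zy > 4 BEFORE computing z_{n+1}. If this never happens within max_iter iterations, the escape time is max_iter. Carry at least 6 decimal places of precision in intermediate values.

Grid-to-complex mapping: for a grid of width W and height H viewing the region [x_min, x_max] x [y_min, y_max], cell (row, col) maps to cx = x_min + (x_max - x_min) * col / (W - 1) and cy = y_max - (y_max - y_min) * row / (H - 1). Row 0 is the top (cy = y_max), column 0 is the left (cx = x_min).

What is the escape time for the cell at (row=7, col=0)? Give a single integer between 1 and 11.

z_0 = 0 + 0i, c = -1.0000 + -0.1656i
Iter 1: z = -1.0000 + -0.1656i, |z|^2 = 1.0274
Iter 2: z = -0.0274 + 0.1656i, |z|^2 = 0.0282
Iter 3: z = -1.0267 + -0.1746i, |z|^2 = 1.0845
Iter 4: z = 0.0235 + 0.1930i, |z|^2 = 0.0378
Iter 5: z = -1.0367 + -0.1565i, |z|^2 = 1.0992
Iter 6: z = 0.0503 + 0.1589i, |z|^2 = 0.0278
Iter 7: z = -1.0227 + -0.1496i, |z|^2 = 1.0683
Iter 8: z = 0.0236 + 0.1404i, |z|^2 = 0.0203
Iter 9: z = -1.0192 + -0.1589i, |z|^2 = 1.0639
Iter 10: z = 0.0134 + 0.1584i, |z|^2 = 0.0253

Answer: 11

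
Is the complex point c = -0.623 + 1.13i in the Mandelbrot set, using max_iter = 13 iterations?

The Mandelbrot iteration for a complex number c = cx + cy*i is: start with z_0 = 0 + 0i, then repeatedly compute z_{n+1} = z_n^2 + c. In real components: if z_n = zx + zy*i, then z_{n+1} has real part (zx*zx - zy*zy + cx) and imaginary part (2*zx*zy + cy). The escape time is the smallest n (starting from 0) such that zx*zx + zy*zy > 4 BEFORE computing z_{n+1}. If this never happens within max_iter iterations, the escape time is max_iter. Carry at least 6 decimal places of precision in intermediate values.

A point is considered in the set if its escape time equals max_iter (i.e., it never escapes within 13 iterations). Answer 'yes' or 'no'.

z_0 = 0 + 0i, c = -0.6230 + 1.1300i
Iter 1: z = -0.6230 + 1.1300i, |z|^2 = 1.6650
Iter 2: z = -1.5118 + -0.2780i, |z|^2 = 2.3627
Iter 3: z = 1.5852 + 1.9705i, |z|^2 = 6.3956
Escaped at iteration 3

Answer: no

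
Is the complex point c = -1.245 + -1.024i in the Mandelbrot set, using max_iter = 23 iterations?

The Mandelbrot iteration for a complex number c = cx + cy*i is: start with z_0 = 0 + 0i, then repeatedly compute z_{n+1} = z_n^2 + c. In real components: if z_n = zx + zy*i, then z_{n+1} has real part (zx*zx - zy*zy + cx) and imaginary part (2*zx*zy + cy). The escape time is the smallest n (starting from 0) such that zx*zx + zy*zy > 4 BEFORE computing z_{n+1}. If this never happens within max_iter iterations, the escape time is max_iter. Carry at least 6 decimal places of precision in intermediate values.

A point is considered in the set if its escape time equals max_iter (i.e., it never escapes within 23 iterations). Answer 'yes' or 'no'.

z_0 = 0 + 0i, c = -1.2450 + -1.0240i
Iter 1: z = -1.2450 + -1.0240i, |z|^2 = 2.5986
Iter 2: z = -0.7436 + 1.5258i, |z|^2 = 2.8808
Iter 3: z = -3.0201 + -3.2930i, |z|^2 = 19.9644
Escaped at iteration 3

Answer: no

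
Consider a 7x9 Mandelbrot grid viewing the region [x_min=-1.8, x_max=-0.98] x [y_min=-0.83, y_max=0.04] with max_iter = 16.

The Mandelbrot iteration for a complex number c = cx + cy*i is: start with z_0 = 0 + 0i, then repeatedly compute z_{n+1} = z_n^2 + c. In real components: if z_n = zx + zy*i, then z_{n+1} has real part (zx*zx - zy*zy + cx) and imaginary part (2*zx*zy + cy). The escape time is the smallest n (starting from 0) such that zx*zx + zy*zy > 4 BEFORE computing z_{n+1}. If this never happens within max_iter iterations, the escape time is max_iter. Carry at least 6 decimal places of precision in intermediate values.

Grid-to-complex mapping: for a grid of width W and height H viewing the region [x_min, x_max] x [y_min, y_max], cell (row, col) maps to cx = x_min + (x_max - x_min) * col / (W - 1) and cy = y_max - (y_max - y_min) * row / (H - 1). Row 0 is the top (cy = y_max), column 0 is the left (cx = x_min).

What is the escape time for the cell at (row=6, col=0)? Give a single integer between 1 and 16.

z_0 = 0 + 0i, c = -1.8000 + -0.6125i
Iter 1: z = -1.8000 + -0.6125i, |z|^2 = 3.6152
Iter 2: z = 1.0648 + 1.5925i, |z|^2 = 3.6699
Iter 3: z = -3.2022 + 2.7790i, |z|^2 = 17.9768
Escaped at iteration 3

Answer: 3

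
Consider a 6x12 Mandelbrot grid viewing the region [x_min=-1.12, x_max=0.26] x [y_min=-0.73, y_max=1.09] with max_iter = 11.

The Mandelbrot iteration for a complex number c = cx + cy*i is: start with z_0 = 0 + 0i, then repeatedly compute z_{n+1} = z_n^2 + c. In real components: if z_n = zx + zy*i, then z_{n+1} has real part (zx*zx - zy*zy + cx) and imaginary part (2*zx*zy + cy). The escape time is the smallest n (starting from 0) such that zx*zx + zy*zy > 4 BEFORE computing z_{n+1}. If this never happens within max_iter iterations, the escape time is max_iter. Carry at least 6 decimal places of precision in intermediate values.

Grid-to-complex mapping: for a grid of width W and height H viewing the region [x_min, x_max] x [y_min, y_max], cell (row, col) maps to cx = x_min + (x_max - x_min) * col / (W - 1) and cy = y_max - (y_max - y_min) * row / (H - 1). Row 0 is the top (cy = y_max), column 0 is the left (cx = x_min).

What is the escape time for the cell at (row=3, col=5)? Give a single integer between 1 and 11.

z_0 = 0 + 0i, c = 0.2600 + 0.5936i
Iter 1: z = 0.2600 + 0.5936i, |z|^2 = 0.4200
Iter 2: z = -0.0248 + 0.9023i, |z|^2 = 0.8148
Iter 3: z = -0.5536 + 0.5489i, |z|^2 = 0.6077
Iter 4: z = 0.2652 + -0.0141i, |z|^2 = 0.0705
Iter 5: z = 0.3301 + 0.5862i, |z|^2 = 0.4526
Iter 6: z = 0.0254 + 0.9807i, |z|^2 = 0.9623
Iter 7: z = -0.7011 + 0.6434i, |z|^2 = 0.9055
Iter 8: z = 0.3375 + -0.3085i, |z|^2 = 0.2091
Iter 9: z = 0.2788 + 0.3854i, |z|^2 = 0.2262
Iter 10: z = 0.1892 + 0.8085i, |z|^2 = 0.6894

Answer: 11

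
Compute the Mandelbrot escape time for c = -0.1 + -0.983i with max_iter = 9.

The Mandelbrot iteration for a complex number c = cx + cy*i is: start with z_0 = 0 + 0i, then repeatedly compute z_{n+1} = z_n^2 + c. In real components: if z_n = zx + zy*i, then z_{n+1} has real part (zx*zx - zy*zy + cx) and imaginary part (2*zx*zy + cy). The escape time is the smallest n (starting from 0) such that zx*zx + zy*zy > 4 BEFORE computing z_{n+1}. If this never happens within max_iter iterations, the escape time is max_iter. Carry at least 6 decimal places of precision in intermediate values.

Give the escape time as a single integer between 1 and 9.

Answer: 9

Derivation:
z_0 = 0 + 0i, c = -0.1000 + -0.9830i
Iter 1: z = -0.1000 + -0.9830i, |z|^2 = 0.9763
Iter 2: z = -1.0563 + -0.7864i, |z|^2 = 1.7342
Iter 3: z = 0.3973 + 0.6783i, |z|^2 = 0.6180
Iter 4: z = -0.4023 + -0.4440i, |z|^2 = 0.3589
Iter 5: z = -0.1353 + -0.6258i, |z|^2 = 0.4099
Iter 6: z = -0.4733 + -0.8137i, |z|^2 = 0.8861
Iter 7: z = -0.5380 + -0.2127i, |z|^2 = 0.3347
Iter 8: z = 0.1442 + -0.7541i, |z|^2 = 0.5895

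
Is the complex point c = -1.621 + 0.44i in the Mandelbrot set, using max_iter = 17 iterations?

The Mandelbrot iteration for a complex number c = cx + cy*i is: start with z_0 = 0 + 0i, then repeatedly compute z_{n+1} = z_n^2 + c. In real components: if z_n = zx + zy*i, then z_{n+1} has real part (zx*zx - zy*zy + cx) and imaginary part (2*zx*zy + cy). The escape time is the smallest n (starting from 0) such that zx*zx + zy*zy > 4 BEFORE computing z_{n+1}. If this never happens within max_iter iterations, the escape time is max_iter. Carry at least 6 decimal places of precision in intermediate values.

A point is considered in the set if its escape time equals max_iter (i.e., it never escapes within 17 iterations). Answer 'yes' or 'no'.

z_0 = 0 + 0i, c = -1.6210 + 0.4400i
Iter 1: z = -1.6210 + 0.4400i, |z|^2 = 2.8212
Iter 2: z = 0.8130 + -0.9865i, |z|^2 = 1.6342
Iter 3: z = -1.9331 + -1.1641i, |z|^2 = 5.0920
Escaped at iteration 3

Answer: no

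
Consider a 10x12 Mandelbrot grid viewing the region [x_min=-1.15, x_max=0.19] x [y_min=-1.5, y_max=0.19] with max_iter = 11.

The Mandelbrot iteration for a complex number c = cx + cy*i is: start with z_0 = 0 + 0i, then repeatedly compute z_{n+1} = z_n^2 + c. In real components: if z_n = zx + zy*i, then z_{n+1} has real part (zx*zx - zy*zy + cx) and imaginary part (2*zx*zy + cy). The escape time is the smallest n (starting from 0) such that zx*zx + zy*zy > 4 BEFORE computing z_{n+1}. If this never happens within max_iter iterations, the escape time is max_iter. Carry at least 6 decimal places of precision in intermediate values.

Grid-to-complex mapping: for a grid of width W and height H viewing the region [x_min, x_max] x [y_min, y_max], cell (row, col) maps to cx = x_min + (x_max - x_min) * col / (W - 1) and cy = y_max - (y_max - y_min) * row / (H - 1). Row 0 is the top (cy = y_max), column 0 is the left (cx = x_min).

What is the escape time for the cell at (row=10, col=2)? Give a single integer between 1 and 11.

Answer: 2

Derivation:
z_0 = 0 + 0i, c = -0.8522 + -1.3464i
Iter 1: z = -0.8522 + -1.3464i, |z|^2 = 2.5390
Iter 2: z = -1.9386 + 0.9484i, |z|^2 = 4.6578
Escaped at iteration 2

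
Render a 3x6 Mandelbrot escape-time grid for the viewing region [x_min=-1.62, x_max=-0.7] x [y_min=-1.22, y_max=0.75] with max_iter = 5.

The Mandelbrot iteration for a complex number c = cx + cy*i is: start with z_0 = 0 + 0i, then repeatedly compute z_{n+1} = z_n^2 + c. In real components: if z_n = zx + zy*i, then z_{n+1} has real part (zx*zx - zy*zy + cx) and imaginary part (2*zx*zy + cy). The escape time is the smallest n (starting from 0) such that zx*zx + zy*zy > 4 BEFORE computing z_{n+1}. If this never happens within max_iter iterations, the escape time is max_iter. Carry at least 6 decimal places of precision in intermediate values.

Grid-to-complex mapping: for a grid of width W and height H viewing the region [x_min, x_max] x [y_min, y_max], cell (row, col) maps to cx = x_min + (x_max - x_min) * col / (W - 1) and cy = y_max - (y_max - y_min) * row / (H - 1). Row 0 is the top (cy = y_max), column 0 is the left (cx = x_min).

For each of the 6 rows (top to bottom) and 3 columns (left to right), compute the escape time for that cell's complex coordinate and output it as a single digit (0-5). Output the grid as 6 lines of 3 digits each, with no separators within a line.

(row=0, col=0): c = -1.6200 + 0.7500i → escape time 3
(row=0, col=1): c = -1.1600 + 0.7500i → escape time 3
(row=0, col=2): c = -0.7000 + 0.7500i → escape time 4
(row=1, col=0): c = -1.6200 + 0.3560i → escape time 4
(row=1, col=1): c = -1.1600 + 0.3560i → escape time 5
(row=1, col=2): c = -0.7000 + 0.3560i → escape time 5
(row=2, col=0): c = -1.6200 + -0.0380i → escape time 5
(row=2, col=1): c = -1.1600 + -0.0380i → escape time 5
(row=2, col=2): c = -0.7000 + -0.0380i → escape time 5
(row=3, col=0): c = -1.6200 + -0.4320i → escape time 3
(row=3, col=1): c = -1.1600 + -0.4320i → escape time 5
(row=3, col=2): c = -0.7000 + -0.4320i → escape time 5
(row=4, col=0): c = -1.6200 + -0.8260i → escape time 3
(row=4, col=1): c = -1.1600 + -0.8260i → escape time 3
(row=4, col=2): c = -0.7000 + -0.8260i → escape time 4
(row=5, col=0): c = -1.6200 + -1.2200i → escape time 1
(row=5, col=1): c = -1.1600 + -1.2200i → escape time 2
(row=5, col=2): c = -0.7000 + -1.2200i → escape time 3

Answer: 334
455
555
355
334
123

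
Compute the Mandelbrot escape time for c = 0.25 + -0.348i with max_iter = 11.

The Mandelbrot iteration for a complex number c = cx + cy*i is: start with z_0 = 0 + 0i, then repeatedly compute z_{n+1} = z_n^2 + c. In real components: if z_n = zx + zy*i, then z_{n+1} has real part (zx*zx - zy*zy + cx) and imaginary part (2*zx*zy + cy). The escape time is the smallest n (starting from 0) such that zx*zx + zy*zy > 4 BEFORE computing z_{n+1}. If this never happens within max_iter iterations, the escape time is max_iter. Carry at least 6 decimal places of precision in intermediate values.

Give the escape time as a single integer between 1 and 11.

z_0 = 0 + 0i, c = 0.2500 + -0.3480i
Iter 1: z = 0.2500 + -0.3480i, |z|^2 = 0.1836
Iter 2: z = 0.1914 + -0.5220i, |z|^2 = 0.3091
Iter 3: z = 0.0141 + -0.5478i, |z|^2 = 0.3003
Iter 4: z = -0.0499 + -0.3635i, |z|^2 = 0.1346
Iter 5: z = 0.1204 + -0.3117i, |z|^2 = 0.1117
Iter 6: z = 0.1673 + -0.4230i, |z|^2 = 0.2070
Iter 7: z = 0.0990 + -0.4896i, |z|^2 = 0.2495
Iter 8: z = 0.0201 + -0.4450i, |z|^2 = 0.1984
Iter 9: z = 0.0524 + -0.3659i, |z|^2 = 0.1366
Iter 10: z = 0.1188 + -0.3864i, |z|^2 = 0.1634

Answer: 11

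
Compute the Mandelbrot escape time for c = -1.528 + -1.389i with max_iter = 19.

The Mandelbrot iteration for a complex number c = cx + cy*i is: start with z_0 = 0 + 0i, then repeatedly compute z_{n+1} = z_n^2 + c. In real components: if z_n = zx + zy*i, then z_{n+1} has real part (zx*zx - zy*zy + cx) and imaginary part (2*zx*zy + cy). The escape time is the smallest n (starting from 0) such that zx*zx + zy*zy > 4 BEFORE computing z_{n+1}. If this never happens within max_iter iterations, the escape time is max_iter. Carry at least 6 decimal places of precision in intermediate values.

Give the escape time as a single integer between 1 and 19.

z_0 = 0 + 0i, c = -1.5280 + -1.3890i
Iter 1: z = -1.5280 + -1.3890i, |z|^2 = 4.2641
Escaped at iteration 1

Answer: 1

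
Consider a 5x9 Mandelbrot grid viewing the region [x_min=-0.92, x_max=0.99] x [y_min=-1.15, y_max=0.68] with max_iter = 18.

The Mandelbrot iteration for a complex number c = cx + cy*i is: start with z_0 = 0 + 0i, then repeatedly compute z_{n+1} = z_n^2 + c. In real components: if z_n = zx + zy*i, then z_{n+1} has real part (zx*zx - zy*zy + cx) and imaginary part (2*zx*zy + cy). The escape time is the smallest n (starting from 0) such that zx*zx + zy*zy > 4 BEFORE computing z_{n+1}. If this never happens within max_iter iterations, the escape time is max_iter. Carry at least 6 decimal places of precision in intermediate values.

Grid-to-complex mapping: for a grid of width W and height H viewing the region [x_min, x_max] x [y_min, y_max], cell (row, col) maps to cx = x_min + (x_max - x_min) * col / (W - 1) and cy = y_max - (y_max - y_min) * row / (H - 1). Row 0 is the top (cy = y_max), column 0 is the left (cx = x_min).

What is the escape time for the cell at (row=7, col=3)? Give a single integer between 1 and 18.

z_0 = 0 + 0i, c = 0.5125 + -0.9213i
Iter 1: z = 0.5125 + -0.9213i, |z|^2 = 1.1114
Iter 2: z = -0.0735 + -1.8655i, |z|^2 = 3.4856
Iter 3: z = -2.9623 + -0.6468i, |z|^2 = 9.1936
Escaped at iteration 3

Answer: 3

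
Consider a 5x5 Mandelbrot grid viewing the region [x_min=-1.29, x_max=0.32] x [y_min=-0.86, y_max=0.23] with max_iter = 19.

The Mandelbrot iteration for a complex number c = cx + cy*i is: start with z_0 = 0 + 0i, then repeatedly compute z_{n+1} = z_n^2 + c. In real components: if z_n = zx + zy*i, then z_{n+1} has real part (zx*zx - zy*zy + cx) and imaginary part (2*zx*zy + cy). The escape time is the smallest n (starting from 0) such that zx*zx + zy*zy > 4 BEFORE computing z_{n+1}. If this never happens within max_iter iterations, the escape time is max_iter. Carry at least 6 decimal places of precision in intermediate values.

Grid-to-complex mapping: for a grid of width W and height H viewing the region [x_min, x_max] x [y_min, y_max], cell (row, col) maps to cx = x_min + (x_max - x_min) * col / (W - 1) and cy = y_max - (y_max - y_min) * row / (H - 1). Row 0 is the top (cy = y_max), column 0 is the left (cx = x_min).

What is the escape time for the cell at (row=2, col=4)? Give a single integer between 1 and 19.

z_0 = 0 + 0i, c = 0.3200 + -0.3150i
Iter 1: z = 0.3200 + -0.3150i, |z|^2 = 0.2016
Iter 2: z = 0.3232 + -0.5166i, |z|^2 = 0.3713
Iter 3: z = 0.1576 + -0.6489i, |z|^2 = 0.4459
Iter 4: z = -0.0762 + -0.5195i, |z|^2 = 0.2757
Iter 5: z = 0.0559 + -0.2358i, |z|^2 = 0.0587
Iter 6: z = 0.2675 + -0.3414i, |z|^2 = 0.1881
Iter 7: z = 0.2750 + -0.4977i, |z|^2 = 0.3233
Iter 8: z = 0.1480 + -0.5888i, |z|^2 = 0.3685
Iter 9: z = -0.0047 + -0.4892i, |z|^2 = 0.2394
Iter 10: z = 0.0807 + -0.3104i, |z|^2 = 0.1028
Iter 11: z = 0.2302 + -0.3651i, |z|^2 = 0.1863
Iter 12: z = 0.2397 + -0.4831i, |z|^2 = 0.2908
Iter 13: z = 0.1441 + -0.5466i, |z|^2 = 0.3195
Iter 14: z = 0.0420 + -0.4725i, |z|^2 = 0.2251
Iter 15: z = 0.0985 + -0.3547i, |z|^2 = 0.1355
Iter 16: z = 0.2039 + -0.3849i, |z|^2 = 0.1897
Iter 17: z = 0.2135 + -0.4719i, |z|^2 = 0.2683
Iter 18: z = 0.1428 + -0.5165i, |z|^2 = 0.2871

Answer: 19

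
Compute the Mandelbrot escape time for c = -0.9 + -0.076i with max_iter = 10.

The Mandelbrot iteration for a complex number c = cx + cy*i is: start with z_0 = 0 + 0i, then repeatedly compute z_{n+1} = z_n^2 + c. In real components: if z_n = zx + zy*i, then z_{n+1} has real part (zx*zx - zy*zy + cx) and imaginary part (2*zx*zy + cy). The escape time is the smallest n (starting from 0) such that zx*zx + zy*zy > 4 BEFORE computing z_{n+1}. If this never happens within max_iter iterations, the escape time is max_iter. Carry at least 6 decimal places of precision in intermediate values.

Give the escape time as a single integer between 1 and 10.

Answer: 10

Derivation:
z_0 = 0 + 0i, c = -0.9000 + -0.0760i
Iter 1: z = -0.9000 + -0.0760i, |z|^2 = 0.8158
Iter 2: z = -0.0958 + 0.0608i, |z|^2 = 0.0129
Iter 3: z = -0.8945 + -0.0876i, |z|^2 = 0.8079
Iter 4: z = -0.1075 + 0.0808i, |z|^2 = 0.0181
Iter 5: z = -0.8950 + -0.0934i, |z|^2 = 0.8097
Iter 6: z = -0.1077 + 0.0911i, |z|^2 = 0.0199
Iter 7: z = -0.8967 + -0.0956i, |z|^2 = 0.8132
Iter 8: z = -0.1051 + 0.0955i, |z|^2 = 0.0202
Iter 9: z = -0.8981 + -0.0961i, |z|^2 = 0.8158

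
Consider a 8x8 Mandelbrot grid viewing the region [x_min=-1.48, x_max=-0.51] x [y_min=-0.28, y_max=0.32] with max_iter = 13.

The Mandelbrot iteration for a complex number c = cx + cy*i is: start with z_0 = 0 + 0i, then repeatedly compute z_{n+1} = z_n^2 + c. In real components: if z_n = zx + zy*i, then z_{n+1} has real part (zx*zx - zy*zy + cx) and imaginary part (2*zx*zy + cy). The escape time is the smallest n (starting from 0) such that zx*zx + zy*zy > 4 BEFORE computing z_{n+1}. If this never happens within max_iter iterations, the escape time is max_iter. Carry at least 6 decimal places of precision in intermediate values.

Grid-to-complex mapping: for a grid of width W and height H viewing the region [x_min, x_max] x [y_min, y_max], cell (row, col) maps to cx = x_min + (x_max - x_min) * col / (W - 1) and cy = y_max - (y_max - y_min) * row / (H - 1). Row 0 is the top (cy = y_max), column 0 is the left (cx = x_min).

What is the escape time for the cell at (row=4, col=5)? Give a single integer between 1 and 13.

z_0 = 0 + 0i, c = -0.7871 + -0.0229i
Iter 1: z = -0.7871 + -0.0229i, |z|^2 = 0.6201
Iter 2: z = -0.1681 + 0.0131i, |z|^2 = 0.0284
Iter 3: z = -0.7591 + -0.0273i, |z|^2 = 0.5769
Iter 4: z = -0.2117 + 0.0185i, |z|^2 = 0.0452
Iter 5: z = -0.7427 + -0.0307i, |z|^2 = 0.5525
Iter 6: z = -0.2365 + 0.0228i, |z|^2 = 0.0565
Iter 7: z = -0.7317 + -0.0336i, |z|^2 = 0.5365
Iter 8: z = -0.2529 + 0.0263i, |z|^2 = 0.0646
Iter 9: z = -0.7239 + -0.0362i, |z|^2 = 0.5253
Iter 10: z = -0.2644 + 0.0295i, |z|^2 = 0.0708
Iter 11: z = -0.7181 + -0.0385i, |z|^2 = 0.5171
Iter 12: z = -0.2730 + 0.0324i, |z|^2 = 0.0756

Answer: 13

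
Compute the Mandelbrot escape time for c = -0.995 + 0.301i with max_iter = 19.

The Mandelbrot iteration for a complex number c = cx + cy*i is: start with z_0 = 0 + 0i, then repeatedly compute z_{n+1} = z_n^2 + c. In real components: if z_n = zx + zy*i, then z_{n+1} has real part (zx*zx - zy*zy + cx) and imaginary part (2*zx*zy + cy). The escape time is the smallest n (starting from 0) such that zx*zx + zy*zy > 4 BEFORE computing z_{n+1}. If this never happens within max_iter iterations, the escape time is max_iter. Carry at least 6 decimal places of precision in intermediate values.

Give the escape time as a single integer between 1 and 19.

Answer: 19

Derivation:
z_0 = 0 + 0i, c = -0.9950 + 0.3010i
Iter 1: z = -0.9950 + 0.3010i, |z|^2 = 1.0806
Iter 2: z = -0.0956 + -0.2980i, |z|^2 = 0.0979
Iter 3: z = -1.0747 + 0.3580i, |z|^2 = 1.2830
Iter 4: z = 0.0318 + -0.4684i, |z|^2 = 0.2204
Iter 5: z = -1.2134 + 0.2712i, |z|^2 = 1.5458
Iter 6: z = 0.4037 + -0.3572i, |z|^2 = 0.2906
Iter 7: z = -0.9597 + 0.0126i, |z|^2 = 0.9211
Iter 8: z = -0.0742 + 0.2769i, |z|^2 = 0.0822
Iter 9: z = -1.0661 + 0.2599i, |z|^2 = 1.2042
Iter 10: z = 0.0741 + -0.2532i, |z|^2 = 0.0696
Iter 11: z = -1.0536 + 0.2635i, |z|^2 = 1.1795
Iter 12: z = 0.0457 + -0.2542i, |z|^2 = 0.0667
Iter 13: z = -1.0575 + 0.2778i, |z|^2 = 1.1955
Iter 14: z = 0.0462 + -0.2865i, |z|^2 = 0.0842
Iter 15: z = -1.0750 + 0.2745i, |z|^2 = 1.2309
Iter 16: z = 0.0852 + -0.2892i, |z|^2 = 0.0909
Iter 17: z = -1.0714 + 0.2517i, |z|^2 = 1.2112
Iter 18: z = 0.0895 + -0.2384i, |z|^2 = 0.0649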